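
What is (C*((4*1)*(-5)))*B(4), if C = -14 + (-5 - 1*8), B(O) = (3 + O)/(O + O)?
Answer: 945/2 ≈ 472.50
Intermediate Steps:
B(O) = (3 + O)/(2*O) (B(O) = (3 + O)/((2*O)) = (3 + O)*(1/(2*O)) = (3 + O)/(2*O))
C = -27 (C = -14 + (-5 - 8) = -14 - 13 = -27)
(C*((4*1)*(-5)))*B(4) = (-27*4*1*(-5))*((½)*(3 + 4)/4) = (-108*(-5))*((½)*(¼)*7) = -27*(-20)*(7/8) = 540*(7/8) = 945/2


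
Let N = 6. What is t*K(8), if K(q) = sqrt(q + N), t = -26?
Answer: -26*sqrt(14) ≈ -97.283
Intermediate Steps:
K(q) = sqrt(6 + q) (K(q) = sqrt(q + 6) = sqrt(6 + q))
t*K(8) = -26*sqrt(6 + 8) = -26*sqrt(14)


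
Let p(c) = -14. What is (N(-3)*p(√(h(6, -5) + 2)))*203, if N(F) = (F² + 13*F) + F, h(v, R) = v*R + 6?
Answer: 93786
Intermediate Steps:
h(v, R) = 6 + R*v (h(v, R) = R*v + 6 = 6 + R*v)
N(F) = F² + 14*F
(N(-3)*p(√(h(6, -5) + 2)))*203 = (-3*(14 - 3)*(-14))*203 = (-3*11*(-14))*203 = -33*(-14)*203 = 462*203 = 93786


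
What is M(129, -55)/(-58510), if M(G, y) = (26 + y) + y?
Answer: 42/29255 ≈ 0.0014357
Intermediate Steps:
M(G, y) = 26 + 2*y
M(129, -55)/(-58510) = (26 + 2*(-55))/(-58510) = (26 - 110)*(-1/58510) = -84*(-1/58510) = 42/29255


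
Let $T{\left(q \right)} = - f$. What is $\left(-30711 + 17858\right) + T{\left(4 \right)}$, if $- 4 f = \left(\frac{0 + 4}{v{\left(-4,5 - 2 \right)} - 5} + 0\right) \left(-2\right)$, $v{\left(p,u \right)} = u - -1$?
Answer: $-12851$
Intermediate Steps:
$v{\left(p,u \right)} = 1 + u$ ($v{\left(p,u \right)} = u + 1 = 1 + u$)
$f = -2$ ($f = - \frac{\left(\frac{0 + 4}{\left(1 + \left(5 - 2\right)\right) - 5} + 0\right) \left(-2\right)}{4} = - \frac{\left(\frac{4}{\left(1 + \left(5 - 2\right)\right) - 5} + 0\right) \left(-2\right)}{4} = - \frac{\left(\frac{4}{\left(1 + 3\right) - 5} + 0\right) \left(-2\right)}{4} = - \frac{\left(\frac{4}{4 - 5} + 0\right) \left(-2\right)}{4} = - \frac{\left(\frac{4}{-1} + 0\right) \left(-2\right)}{4} = - \frac{\left(4 \left(-1\right) + 0\right) \left(-2\right)}{4} = - \frac{\left(-4 + 0\right) \left(-2\right)}{4} = - \frac{\left(-4\right) \left(-2\right)}{4} = \left(- \frac{1}{4}\right) 8 = -2$)
$T{\left(q \right)} = 2$ ($T{\left(q \right)} = \left(-1\right) \left(-2\right) = 2$)
$\left(-30711 + 17858\right) + T{\left(4 \right)} = \left(-30711 + 17858\right) + 2 = -12853 + 2 = -12851$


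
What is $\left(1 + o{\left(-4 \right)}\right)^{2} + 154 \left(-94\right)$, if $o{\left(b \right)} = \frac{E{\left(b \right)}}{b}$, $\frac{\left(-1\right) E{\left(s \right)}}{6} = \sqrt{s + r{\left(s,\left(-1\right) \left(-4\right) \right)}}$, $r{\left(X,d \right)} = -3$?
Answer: $- \frac{57963}{4} + 3 i \sqrt{7} \approx -14491.0 + 7.9373 i$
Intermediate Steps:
$E{\left(s \right)} = - 6 \sqrt{-3 + s}$ ($E{\left(s \right)} = - 6 \sqrt{s - 3} = - 6 \sqrt{-3 + s}$)
$o{\left(b \right)} = - \frac{6 \sqrt{-3 + b}}{b}$ ($o{\left(b \right)} = \frac{\left(-6\right) \sqrt{-3 + b}}{b} = - \frac{6 \sqrt{-3 + b}}{b}$)
$\left(1 + o{\left(-4 \right)}\right)^{2} + 154 \left(-94\right) = \left(1 - \frac{6 \sqrt{-3 - 4}}{-4}\right)^{2} + 154 \left(-94\right) = \left(1 - - \frac{3 \sqrt{-7}}{2}\right)^{2} - 14476 = \left(1 - - \frac{3 i \sqrt{7}}{2}\right)^{2} - 14476 = \left(1 + \frac{3 i \sqrt{7}}{2}\right)^{2} - 14476 = -14476 + \left(1 + \frac{3 i \sqrt{7}}{2}\right)^{2}$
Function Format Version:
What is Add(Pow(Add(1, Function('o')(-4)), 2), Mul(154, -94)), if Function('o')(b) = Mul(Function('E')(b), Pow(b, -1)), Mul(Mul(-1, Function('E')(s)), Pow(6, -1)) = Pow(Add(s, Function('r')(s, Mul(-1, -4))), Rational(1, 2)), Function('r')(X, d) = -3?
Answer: Add(Rational(-57963, 4), Mul(3, I, Pow(7, Rational(1, 2)))) ≈ Add(-14491., Mul(7.9373, I))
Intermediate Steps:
Function('E')(s) = Mul(-6, Pow(Add(-3, s), Rational(1, 2))) (Function('E')(s) = Mul(-6, Pow(Add(s, -3), Rational(1, 2))) = Mul(-6, Pow(Add(-3, s), Rational(1, 2))))
Function('o')(b) = Mul(-6, Pow(b, -1), Pow(Add(-3, b), Rational(1, 2))) (Function('o')(b) = Mul(Mul(-6, Pow(Add(-3, b), Rational(1, 2))), Pow(b, -1)) = Mul(-6, Pow(b, -1), Pow(Add(-3, b), Rational(1, 2))))
Add(Pow(Add(1, Function('o')(-4)), 2), Mul(154, -94)) = Add(Pow(Add(1, Mul(-6, Pow(-4, -1), Pow(Add(-3, -4), Rational(1, 2)))), 2), Mul(154, -94)) = Add(Pow(Add(1, Mul(-6, Rational(-1, 4), Pow(-7, Rational(1, 2)))), 2), -14476) = Add(Pow(Add(1, Mul(-6, Rational(-1, 4), Mul(I, Pow(7, Rational(1, 2))))), 2), -14476) = Add(Pow(Add(1, Mul(Rational(3, 2), I, Pow(7, Rational(1, 2)))), 2), -14476) = Add(-14476, Pow(Add(1, Mul(Rational(3, 2), I, Pow(7, Rational(1, 2)))), 2))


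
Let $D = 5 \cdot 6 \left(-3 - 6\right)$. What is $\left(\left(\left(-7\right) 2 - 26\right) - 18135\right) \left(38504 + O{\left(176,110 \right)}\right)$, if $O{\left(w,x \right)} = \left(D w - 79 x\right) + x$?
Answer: $319807300$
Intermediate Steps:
$D = -270$ ($D = 30 \left(-3 - 6\right) = 30 \left(-9\right) = -270$)
$O{\left(w,x \right)} = - 270 w - 78 x$ ($O{\left(w,x \right)} = \left(- 270 w - 79 x\right) + x = - 270 w - 78 x$)
$\left(\left(\left(-7\right) 2 - 26\right) - 18135\right) \left(38504 + O{\left(176,110 \right)}\right) = \left(\left(\left(-7\right) 2 - 26\right) - 18135\right) \left(38504 - 56100\right) = \left(\left(-14 - 26\right) - 18135\right) \left(38504 - 56100\right) = \left(-40 - 18135\right) \left(38504 - 56100\right) = \left(-18175\right) \left(-17596\right) = 319807300$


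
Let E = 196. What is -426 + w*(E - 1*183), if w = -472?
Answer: -6562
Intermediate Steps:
-426 + w*(E - 1*183) = -426 - 472*(196 - 1*183) = -426 - 472*(196 - 183) = -426 - 472*13 = -426 - 6136 = -6562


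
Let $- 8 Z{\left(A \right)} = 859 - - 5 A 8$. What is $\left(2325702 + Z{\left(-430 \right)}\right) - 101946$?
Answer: $\frac{17806389}{8} \approx 2.2258 \cdot 10^{6}$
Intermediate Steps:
$Z{\left(A \right)} = - \frac{859}{8} - 5 A$ ($Z{\left(A \right)} = - \frac{859 - - 5 A 8}{8} = - \frac{859 - - 40 A}{8} = - \frac{859 + 40 A}{8} = - \frac{859}{8} - 5 A$)
$\left(2325702 + Z{\left(-430 \right)}\right) - 101946 = \left(2325702 - - \frac{16341}{8}\right) - 101946 = \left(2325702 + \left(- \frac{859}{8} + 2150\right)\right) - 101946 = \left(2325702 + \frac{16341}{8}\right) - 101946 = \frac{18621957}{8} - 101946 = \frac{17806389}{8}$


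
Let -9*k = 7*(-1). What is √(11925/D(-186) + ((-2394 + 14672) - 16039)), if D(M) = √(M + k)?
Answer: √(-10451401529 - 59636925*I*√1667)/1667 ≈ 7.0965 - 61.736*I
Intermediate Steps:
k = 7/9 (k = -7*(-1)/9 = -⅑*(-7) = 7/9 ≈ 0.77778)
D(M) = √(7/9 + M) (D(M) = √(M + 7/9) = √(7/9 + M))
√(11925/D(-186) + ((-2394 + 14672) - 16039)) = √(11925/((√(7 + 9*(-186))/3)) + ((-2394 + 14672) - 16039)) = √(11925/((√(7 - 1674)/3)) + (12278 - 16039)) = √(11925/((√(-1667)/3)) - 3761) = √(11925/(((I*√1667)/3)) - 3761) = √(11925/((I*√1667/3)) - 3761) = √(11925*(-3*I*√1667/1667) - 3761) = √(-35775*I*√1667/1667 - 3761) = √(-3761 - 35775*I*√1667/1667)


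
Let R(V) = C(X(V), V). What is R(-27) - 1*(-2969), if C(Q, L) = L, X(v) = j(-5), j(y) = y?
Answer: 2942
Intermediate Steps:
X(v) = -5
R(V) = V
R(-27) - 1*(-2969) = -27 - 1*(-2969) = -27 + 2969 = 2942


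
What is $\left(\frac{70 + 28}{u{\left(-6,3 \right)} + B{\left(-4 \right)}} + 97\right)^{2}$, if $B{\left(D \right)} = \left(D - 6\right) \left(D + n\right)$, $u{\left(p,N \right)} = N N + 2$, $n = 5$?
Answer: $38025$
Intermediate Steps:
$u{\left(p,N \right)} = 2 + N^{2}$ ($u{\left(p,N \right)} = N^{2} + 2 = 2 + N^{2}$)
$B{\left(D \right)} = \left(-6 + D\right) \left(5 + D\right)$ ($B{\left(D \right)} = \left(D - 6\right) \left(D + 5\right) = \left(-6 + D\right) \left(5 + D\right)$)
$\left(\frac{70 + 28}{u{\left(-6,3 \right)} + B{\left(-4 \right)}} + 97\right)^{2} = \left(\frac{70 + 28}{\left(2 + 3^{2}\right) - \left(26 - 16\right)} + 97\right)^{2} = \left(\frac{98}{\left(2 + 9\right) + \left(-30 + 16 + 4\right)} + 97\right)^{2} = \left(\frac{98}{11 - 10} + 97\right)^{2} = \left(\frac{98}{1} + 97\right)^{2} = \left(98 \cdot 1 + 97\right)^{2} = \left(98 + 97\right)^{2} = 195^{2} = 38025$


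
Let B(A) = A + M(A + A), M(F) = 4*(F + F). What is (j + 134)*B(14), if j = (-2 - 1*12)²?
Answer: 78540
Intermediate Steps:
M(F) = 8*F (M(F) = 4*(2*F) = 8*F)
j = 196 (j = (-2 - 12)² = (-14)² = 196)
B(A) = 17*A (B(A) = A + 8*(A + A) = A + 8*(2*A) = A + 16*A = 17*A)
(j + 134)*B(14) = (196 + 134)*(17*14) = 330*238 = 78540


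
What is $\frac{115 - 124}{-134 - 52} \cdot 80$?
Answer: $\frac{120}{31} \approx 3.871$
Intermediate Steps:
$\frac{115 - 124}{-134 - 52} \cdot 80 = - \frac{9}{-186} \cdot 80 = \left(-9\right) \left(- \frac{1}{186}\right) 80 = \frac{3}{62} \cdot 80 = \frac{120}{31}$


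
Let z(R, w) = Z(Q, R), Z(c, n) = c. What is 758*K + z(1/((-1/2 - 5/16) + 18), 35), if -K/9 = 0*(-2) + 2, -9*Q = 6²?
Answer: -13648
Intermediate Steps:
Q = -4 (Q = -⅑*6² = -⅑*36 = -4)
z(R, w) = -4
K = -18 (K = -9*(0*(-2) + 2) = -9*(0 + 2) = -9*2 = -18)
758*K + z(1/((-1/2 - 5/16) + 18), 35) = 758*(-18) - 4 = -13644 - 4 = -13648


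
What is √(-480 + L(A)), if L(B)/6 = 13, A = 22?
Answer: I*√402 ≈ 20.05*I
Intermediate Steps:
L(B) = 78 (L(B) = 6*13 = 78)
√(-480 + L(A)) = √(-480 + 78) = √(-402) = I*√402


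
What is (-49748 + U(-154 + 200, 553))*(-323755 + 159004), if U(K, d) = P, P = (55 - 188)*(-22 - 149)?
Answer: 4449100755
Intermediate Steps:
P = 22743 (P = -133*(-171) = 22743)
U(K, d) = 22743
(-49748 + U(-154 + 200, 553))*(-323755 + 159004) = (-49748 + 22743)*(-323755 + 159004) = -27005*(-164751) = 4449100755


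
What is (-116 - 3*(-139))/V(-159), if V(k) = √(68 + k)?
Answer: -43*I*√91/13 ≈ -31.553*I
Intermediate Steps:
(-116 - 3*(-139))/V(-159) = (-116 - 3*(-139))/(√(68 - 159)) = (-116 + 417)/(√(-91)) = 301/((I*√91)) = 301*(-I*√91/91) = -43*I*√91/13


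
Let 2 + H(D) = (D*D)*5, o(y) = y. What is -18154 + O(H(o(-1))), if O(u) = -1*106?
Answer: -18260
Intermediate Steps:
H(D) = -2 + 5*D² (H(D) = -2 + (D*D)*5 = -2 + D²*5 = -2 + 5*D²)
O(u) = -106
-18154 + O(H(o(-1))) = -18154 - 106 = -18260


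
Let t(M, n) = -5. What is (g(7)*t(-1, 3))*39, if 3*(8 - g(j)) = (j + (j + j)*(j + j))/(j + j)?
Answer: -1235/2 ≈ -617.50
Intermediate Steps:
g(j) = 8 - (j + 4*j²)/(6*j) (g(j) = 8 - (j + (j + j)*(j + j))/(3*(j + j)) = 8 - (j + (2*j)*(2*j))/(3*(2*j)) = 8 - (j + 4*j²)*1/(2*j)/3 = 8 - (j + 4*j²)/(6*j))
(g(7)*t(-1, 3))*39 = ((47/6 - ⅔*7)*(-5))*39 = ((47/6 - 14/3)*(-5))*39 = ((19/6)*(-5))*39 = -95/6*39 = -1235/2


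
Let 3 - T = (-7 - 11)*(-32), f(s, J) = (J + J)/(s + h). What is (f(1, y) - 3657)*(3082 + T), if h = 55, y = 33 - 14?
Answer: -256863893/28 ≈ -9.1737e+6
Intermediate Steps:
y = 19 (y = 33 - 1*14 = 33 - 14 = 19)
f(s, J) = 2*J/(55 + s) (f(s, J) = (J + J)/(s + 55) = (2*J)/(55 + s) = 2*J/(55 + s))
T = -573 (T = 3 - (-7 - 11)*(-32) = 3 - (-18)*(-32) = 3 - 1*576 = 3 - 576 = -573)
(f(1, y) - 3657)*(3082 + T) = (2*19/(55 + 1) - 3657)*(3082 - 573) = (2*19/56 - 3657)*2509 = (2*19*(1/56) - 3657)*2509 = (19/28 - 3657)*2509 = -102377/28*2509 = -256863893/28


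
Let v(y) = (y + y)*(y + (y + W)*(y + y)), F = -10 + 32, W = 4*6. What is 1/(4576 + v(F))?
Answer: 1/94600 ≈ 1.0571e-5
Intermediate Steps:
W = 24
F = 22
v(y) = 2*y*(y + 2*y*(24 + y)) (v(y) = (y + y)*(y + (y + 24)*(y + y)) = (2*y)*(y + (24 + y)*(2*y)) = (2*y)*(y + 2*y*(24 + y)) = 2*y*(y + 2*y*(24 + y)))
1/(4576 + v(F)) = 1/(4576 + 22²*(98 + 4*22)) = 1/(4576 + 484*(98 + 88)) = 1/(4576 + 484*186) = 1/(4576 + 90024) = 1/94600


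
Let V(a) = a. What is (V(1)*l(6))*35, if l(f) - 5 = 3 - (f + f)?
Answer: -140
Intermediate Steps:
l(f) = 8 - 2*f (l(f) = 5 + (3 - (f + f)) = 5 + (3 - 2*f) = 8 - 2*f)
(V(1)*l(6))*35 = (1*(8 - 2*6))*35 = (1*(8 - 12))*35 = (1*(-4))*35 = -4*35 = -140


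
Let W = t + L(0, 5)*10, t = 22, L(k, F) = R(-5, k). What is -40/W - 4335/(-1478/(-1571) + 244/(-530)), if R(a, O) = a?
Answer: -12631078595/1400056 ≈ -9021.8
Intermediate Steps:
L(k, F) = -5
W = -28 (W = 22 - 5*10 = 22 - 50 = -28)
-40/W - 4335/(-1478/(-1571) + 244/(-530)) = -40/(-28) - 4335/(-1478/(-1571) + 244/(-530)) = -40*(-1/28) - 4335/(-1478*(-1/1571) + 244*(-1/530)) = 10/7 - 4335/(1478/1571 - 122/265) = 10/7 - 4335/200008/416315 = 10/7 - 4335*416315/200008 = 10/7 - 1804725525/200008 = -12631078595/1400056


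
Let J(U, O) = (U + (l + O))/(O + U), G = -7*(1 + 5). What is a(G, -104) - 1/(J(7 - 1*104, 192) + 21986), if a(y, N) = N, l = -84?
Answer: -217222919/2088681 ≈ -104.00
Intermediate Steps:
G = -42 (G = -7*6 = -42)
J(U, O) = (-84 + O + U)/(O + U) (J(U, O) = (U + (-84 + O))/(O + U) = (-84 + O + U)/(O + U))
a(G, -104) - 1/(J(7 - 1*104, 192) + 21986) = -104 - 1/((-84 + 192 + (7 - 1*104))/(192 + (7 - 1*104)) + 21986) = -104 - 1/((-84 + 192 + (7 - 104))/(192 + (7 - 104)) + 21986) = -104 - 1/((-84 + 192 - 97)/(192 - 97) + 21986) = -104 - 1/(11/95 + 21986) = -104 - 1/2088681/95 = -104 - 1*95/2088681 = -104 - 95/2088681 = -217222919/2088681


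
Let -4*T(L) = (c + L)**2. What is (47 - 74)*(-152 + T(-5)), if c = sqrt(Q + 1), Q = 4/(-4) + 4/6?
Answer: 17109/4 - 45*sqrt(6)/2 ≈ 4222.1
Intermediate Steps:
Q = -1/3 (Q = 4*(-1/4) + 4*(1/6) = -1 + 2/3 = -1/3 ≈ -0.33333)
c = sqrt(6)/3 (c = sqrt(-1/3 + 1) = sqrt(2/3) = sqrt(6)/3 ≈ 0.81650)
T(L) = -(L + sqrt(6)/3)**2/4 (T(L) = -(sqrt(6)/3 + L)**2/4 = -(L + sqrt(6)/3)**2/4)
(47 - 74)*(-152 + T(-5)) = (47 - 74)*(-152 - (sqrt(6) + 3*(-5))**2/36) = -27*(-152 - (sqrt(6) - 15)**2/36) = -27*(-152 - (-15 + sqrt(6))**2/36) = 4104 + 3*(-15 + sqrt(6))**2/4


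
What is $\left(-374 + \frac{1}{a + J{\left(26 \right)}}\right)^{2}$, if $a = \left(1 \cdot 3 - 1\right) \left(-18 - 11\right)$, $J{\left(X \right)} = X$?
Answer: $\frac{143256961}{1024} \approx 1.399 \cdot 10^{5}$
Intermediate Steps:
$a = -58$ ($a = \left(3 - 1\right) \left(-29\right) = 2 \left(-29\right) = -58$)
$\left(-374 + \frac{1}{a + J{\left(26 \right)}}\right)^{2} = \left(-374 + \frac{1}{-58 + 26}\right)^{2} = \left(-374 + \frac{1}{-32}\right)^{2} = \left(-374 - \frac{1}{32}\right)^{2} = \left(- \frac{11969}{32}\right)^{2} = \frac{143256961}{1024}$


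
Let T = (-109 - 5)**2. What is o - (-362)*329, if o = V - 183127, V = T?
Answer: -51033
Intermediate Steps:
T = 12996 (T = (-114)**2 = 12996)
V = 12996
o = -170131 (o = 12996 - 183127 = -170131)
o - (-362)*329 = -170131 - (-362)*329 = -170131 - 1*(-119098) = -170131 + 119098 = -51033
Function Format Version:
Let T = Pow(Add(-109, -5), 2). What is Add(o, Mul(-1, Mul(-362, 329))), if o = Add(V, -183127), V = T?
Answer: -51033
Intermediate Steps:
T = 12996 (T = Pow(-114, 2) = 12996)
V = 12996
o = -170131 (o = Add(12996, -183127) = -170131)
Add(o, Mul(-1, Mul(-362, 329))) = Add(-170131, Mul(-1, Mul(-362, 329))) = Add(-170131, Mul(-1, -119098)) = Add(-170131, 119098) = -51033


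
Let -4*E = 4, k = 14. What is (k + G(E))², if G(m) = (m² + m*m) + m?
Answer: 225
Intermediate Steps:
E = -1 (E = -¼*4 = -1)
G(m) = m + 2*m² (G(m) = (m² + m²) + m = 2*m² + m = m + 2*m²)
(k + G(E))² = (14 - (1 + 2*(-1)))² = (14 - (1 - 2))² = (14 - 1*(-1))² = (14 + 1)² = 15² = 225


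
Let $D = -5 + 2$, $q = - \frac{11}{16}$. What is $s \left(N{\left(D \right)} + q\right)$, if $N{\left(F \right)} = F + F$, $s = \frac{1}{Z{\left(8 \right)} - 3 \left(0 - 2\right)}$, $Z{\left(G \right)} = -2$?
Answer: $- \frac{107}{64} \approx -1.6719$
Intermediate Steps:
$q = - \frac{11}{16}$ ($q = \left(-11\right) \frac{1}{16} = - \frac{11}{16} \approx -0.6875$)
$D = -3$
$s = \frac{1}{4}$ ($s = \frac{1}{-2 - 3 \left(0 - 2\right)} = \frac{1}{-2 - -6} = \frac{1}{-2 + 6} = \frac{1}{4} \approx 0.25$)
$N{\left(F \right)} = 2 F$
$s \left(N{\left(D \right)} + q\right) = \frac{2 \left(-3\right) - \frac{11}{16}}{4} = \frac{-6 - \frac{11}{16}}{4} = \frac{1}{4} \left(- \frac{107}{16}\right) = - \frac{107}{64}$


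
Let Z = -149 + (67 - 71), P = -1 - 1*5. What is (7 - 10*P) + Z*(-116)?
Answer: 17815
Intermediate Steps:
P = -6 (P = -1 - 5 = -6)
Z = -153 (Z = -149 - 4 = -153)
(7 - 10*P) + Z*(-116) = (7 - 10*(-6)) - 153*(-116) = (7 + 60) + 17748 = 67 + 17748 = 17815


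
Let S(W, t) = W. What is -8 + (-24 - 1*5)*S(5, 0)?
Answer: -153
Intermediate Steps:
-8 + (-24 - 1*5)*S(5, 0) = -8 + (-24 - 1*5)*5 = -8 + (-24 - 5)*5 = -8 - 29*5 = -8 - 145 = -153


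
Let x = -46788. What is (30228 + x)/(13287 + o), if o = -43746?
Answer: 5520/10153 ≈ 0.54368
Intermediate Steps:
(30228 + x)/(13287 + o) = (30228 - 46788)/(13287 - 43746) = -16560/(-30459) = -16560*(-1/30459) = 5520/10153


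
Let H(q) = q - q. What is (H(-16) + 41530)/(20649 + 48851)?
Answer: 4153/6950 ≈ 0.59755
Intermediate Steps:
H(q) = 0
(H(-16) + 41530)/(20649 + 48851) = (0 + 41530)/(20649 + 48851) = 41530/69500 = 41530*(1/69500) = 4153/6950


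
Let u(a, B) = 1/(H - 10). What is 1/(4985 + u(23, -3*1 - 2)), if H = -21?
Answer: 31/154534 ≈ 0.00020060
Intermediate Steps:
u(a, B) = -1/31 (u(a, B) = 1/(-21 - 10) = 1/(-31) = -1/31)
1/(4985 + u(23, -3*1 - 2)) = 1/(4985 - 1/31) = 1/(154534/31) = 31/154534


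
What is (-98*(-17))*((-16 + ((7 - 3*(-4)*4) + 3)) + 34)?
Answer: 126616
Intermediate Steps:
(-98*(-17))*((-16 + ((7 - 3*(-4)*4) + 3)) + 34) = 1666*((-16 + ((7 + 12*4) + 3)) + 34) = 1666*((-16 + ((7 + 48) + 3)) + 34) = 1666*((-16 + (55 + 3)) + 34) = 1666*((-16 + 58) + 34) = 1666*(42 + 34) = 1666*76 = 126616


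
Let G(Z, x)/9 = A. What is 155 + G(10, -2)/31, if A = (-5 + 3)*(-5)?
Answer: 4895/31 ≈ 157.90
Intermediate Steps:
A = 10 (A = -2*(-5) = 10)
G(Z, x) = 90 (G(Z, x) = 9*10 = 90)
155 + G(10, -2)/31 = 155 + 90/31 = 4895/31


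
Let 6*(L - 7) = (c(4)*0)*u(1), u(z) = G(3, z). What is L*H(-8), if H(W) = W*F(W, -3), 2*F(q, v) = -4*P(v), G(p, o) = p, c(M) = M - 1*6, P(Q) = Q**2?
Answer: 1008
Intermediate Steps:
c(M) = -6 + M (c(M) = M - 6 = -6 + M)
u(z) = 3
F(q, v) = -2*v**2 (F(q, v) = (-4*v**2)/2 = -2*v**2)
L = 7 (L = 7 + (((-6 + 4)*0)*3)/6 = 7 + (-2*0*3)/6 = 7 + (0*3)/6 = 7 + (1/6)*0 = 7 + 0 = 7)
H(W) = -18*W (H(W) = W*(-2*(-3)**2) = W*(-2*9) = W*(-18) = -18*W)
L*H(-8) = 7*(-18*(-8)) = 7*144 = 1008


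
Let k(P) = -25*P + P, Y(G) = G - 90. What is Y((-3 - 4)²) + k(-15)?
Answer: 319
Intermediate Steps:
Y(G) = -90 + G
k(P) = -24*P
Y((-3 - 4)²) + k(-15) = (-90 + (-3 - 4)²) - 24*(-15) = (-90 + (-7)²) + 360 = (-90 + 49) + 360 = -41 + 360 = 319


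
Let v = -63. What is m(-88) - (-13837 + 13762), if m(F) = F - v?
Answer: 50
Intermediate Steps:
m(F) = 63 + F (m(F) = F - 1*(-63) = F + 63 = 63 + F)
m(-88) - (-13837 + 13762) = (63 - 88) - (-13837 + 13762) = -25 - 1*(-75) = -25 + 75 = 50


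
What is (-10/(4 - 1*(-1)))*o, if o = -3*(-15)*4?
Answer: -360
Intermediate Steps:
o = 180 (o = 45*4 = 180)
(-10/(4 - 1*(-1)))*o = -10/(4 - 1*(-1))*180 = -10/(4 + 1)*180 = -10/5*180 = -10*⅕*180 = -2*180 = -360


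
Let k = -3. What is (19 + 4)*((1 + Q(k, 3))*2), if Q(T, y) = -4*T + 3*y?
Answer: 1012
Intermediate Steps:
(19 + 4)*((1 + Q(k, 3))*2) = (19 + 4)*((1 + (-4*(-3) + 3*3))*2) = 23*((1 + (12 + 9))*2) = 23*((1 + 21)*2) = 23*(22*2) = 23*44 = 1012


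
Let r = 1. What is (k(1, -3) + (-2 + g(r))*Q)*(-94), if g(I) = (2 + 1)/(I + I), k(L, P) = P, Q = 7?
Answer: 611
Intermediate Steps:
g(I) = 3/(2*I) (g(I) = 3/((2*I)) = 3*(1/(2*I)) = 3/(2*I))
(k(1, -3) + (-2 + g(r))*Q)*(-94) = (-3 + (-2 + (3/2)/1)*7)*(-94) = (-3 + (-2 + (3/2)*1)*7)*(-94) = (-3 + (-2 + 3/2)*7)*(-94) = (-3 - ½*7)*(-94) = (-3 - 7/2)*(-94) = -13/2*(-94) = 611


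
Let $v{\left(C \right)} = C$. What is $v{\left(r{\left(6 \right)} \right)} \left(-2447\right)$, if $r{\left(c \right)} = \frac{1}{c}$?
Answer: $- \frac{2447}{6} \approx -407.83$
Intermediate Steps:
$v{\left(r{\left(6 \right)} \right)} \left(-2447\right) = \frac{1}{6} \left(-2447\right) = - \frac{2447}{6}$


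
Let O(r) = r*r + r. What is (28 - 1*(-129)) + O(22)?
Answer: 663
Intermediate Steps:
O(r) = r + r**2 (O(r) = r**2 + r = r + r**2)
(28 - 1*(-129)) + O(22) = (28 - 1*(-129)) + 22*(1 + 22) = (28 + 129) + 22*23 = 157 + 506 = 663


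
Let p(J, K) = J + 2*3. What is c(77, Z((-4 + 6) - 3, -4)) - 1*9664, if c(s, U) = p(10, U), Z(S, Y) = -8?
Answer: -9648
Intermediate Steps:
p(J, K) = 6 + J (p(J, K) = J + 6 = 6 + J)
c(s, U) = 16 (c(s, U) = 6 + 10 = 16)
c(77, Z((-4 + 6) - 3, -4)) - 1*9664 = 16 - 1*9664 = 16 - 9664 = -9648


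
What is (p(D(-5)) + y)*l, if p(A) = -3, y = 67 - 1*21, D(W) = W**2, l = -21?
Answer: -903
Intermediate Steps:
y = 46 (y = 67 - 21 = 46)
(p(D(-5)) + y)*l = (-3 + 46)*(-21) = 43*(-21) = -903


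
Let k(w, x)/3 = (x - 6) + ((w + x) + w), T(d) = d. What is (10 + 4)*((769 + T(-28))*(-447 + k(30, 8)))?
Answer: -2458638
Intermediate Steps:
k(w, x) = -18 + 6*w + 6*x (k(w, x) = 3*((x - 6) + ((w + x) + w)) = 3*((-6 + x) + (x + 2*w)) = 3*(-6 + 2*w + 2*x) = -18 + 6*w + 6*x)
(10 + 4)*((769 + T(-28))*(-447 + k(30, 8))) = (10 + 4)*((769 - 28)*(-447 + (-18 + 6*30 + 6*8))) = 14*(741*(-447 + (-18 + 180 + 48))) = 14*(741*(-447 + 210)) = 14*(741*(-237)) = 14*(-175617) = -2458638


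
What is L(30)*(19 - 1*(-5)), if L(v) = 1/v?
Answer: ⅘ ≈ 0.80000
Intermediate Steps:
L(30)*(19 - 1*(-5)) = (19 - 1*(-5))/30 = (19 + 5)/30 = (1/30)*24 = ⅘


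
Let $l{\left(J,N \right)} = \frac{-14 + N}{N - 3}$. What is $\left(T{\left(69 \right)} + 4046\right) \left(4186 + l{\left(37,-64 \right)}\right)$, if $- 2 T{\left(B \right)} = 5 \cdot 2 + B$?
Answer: $\frac{1123983510}{67} \approx 1.6776 \cdot 10^{7}$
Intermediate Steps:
$l{\left(J,N \right)} = \frac{-14 + N}{-3 + N}$
$T{\left(B \right)} = -5 - \frac{B}{2}$ ($T{\left(B \right)} = - \frac{5 \cdot 2 + B}{2} = - \frac{10 + B}{2} = -5 - \frac{B}{2}$)
$\left(T{\left(69 \right)} + 4046\right) \left(4186 + l{\left(37,-64 \right)}\right) = \left(\left(-5 - \frac{69}{2}\right) + 4046\right) \left(4186 + \frac{-14 - 64}{-3 - 64}\right) = \left(\left(-5 - \frac{69}{2}\right) + 4046\right) \left(4186 + \frac{1}{-67} \left(-78\right)\right) = \left(- \frac{79}{2} + 4046\right) \left(4186 - - \frac{78}{67}\right) = \frac{8013 \left(4186 + \frac{78}{67}\right)}{2} = \frac{8013}{2} \cdot \frac{280540}{67} = \frac{1123983510}{67}$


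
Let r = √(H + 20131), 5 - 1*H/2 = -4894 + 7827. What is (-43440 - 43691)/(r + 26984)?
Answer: -2351142904/728121981 + 435655*√571/728121981 ≈ -3.2148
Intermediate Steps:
H = -5856 (H = 10 - 2*(-4894 + 7827) = 10 - 2*2933 = 10 - 5866 = -5856)
r = 5*√571 (r = √(-5856 + 20131) = √14275 = 5*√571 ≈ 119.48)
(-43440 - 43691)/(r + 26984) = (-43440 - 43691)/(5*√571 + 26984) = -87131/(26984 + 5*√571)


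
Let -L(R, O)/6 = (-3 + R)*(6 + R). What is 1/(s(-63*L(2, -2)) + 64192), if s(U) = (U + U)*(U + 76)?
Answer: 1/17893696 ≈ 5.5886e-8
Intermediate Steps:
L(R, O) = -6*(-3 + R)*(6 + R)
s(U) = 2*U*(76 + U) (s(U) = (2*U)*(76 + U) = 2*U*(76 + U))
1/(s(-63*L(2, -2)) + 64192) = 1/(2*(-63*(108 - 18*2 - 6*2²))*(76 - 63*(108 - 18*2 - 6*2²)) + 64192) = 1/(2*(-63*(108 - 36 - 6*4))*(76 - 63*(108 - 36 - 6*4)) + 64192) = 1/(2*(-63*(108 - 36 - 24))*(76 - 63*(108 - 36 - 24)) + 64192) = 1/(2*(-63*48)*(76 - 63*48) + 64192) = 1/(2*(-3024)*(76 - 3024) + 64192) = 1/(2*(-3024)*(-2948) + 64192) = 1/(17829504 + 64192) = 1/17893696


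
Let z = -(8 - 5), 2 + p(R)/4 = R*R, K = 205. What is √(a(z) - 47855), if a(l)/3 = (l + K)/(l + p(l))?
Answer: I*√1195769/5 ≈ 218.7*I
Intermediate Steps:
p(R) = -8 + 4*R² (p(R) = -8 + 4*(R*R) = -8 + 4*R²)
z = -3 (z = -1*3 = -3)
a(l) = 3*(205 + l)/(-8 + l + 4*l²) (a(l) = 3*((l + 205)/(l + (-8 + 4*l²))) = 3*((205 + l)/(-8 + l + 4*l²)) = 3*(205 + l)/(-8 + l + 4*l²))
√(a(z) - 47855) = √(3*(205 - 3)/(-8 - 3 + 4*(-3)²) - 47855) = √(3*202/(-8 - 3 + 4*9) - 47855) = √(3*202/(-8 - 3 + 36) - 47855) = √(3*202/25 - 47855) = √(3*(1/25)*202 - 47855) = √(606/25 - 47855) = √(-1195769/25) = I*√1195769/5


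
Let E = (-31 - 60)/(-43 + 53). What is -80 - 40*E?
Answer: 284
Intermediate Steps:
E = -91/10 ≈ -9.1000
-80 - 40*E = -80 - 40*(-91/10) = -80 + 364 = 284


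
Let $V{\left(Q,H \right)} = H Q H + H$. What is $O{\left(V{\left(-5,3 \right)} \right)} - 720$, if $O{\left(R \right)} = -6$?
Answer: $-726$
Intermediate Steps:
$V{\left(Q,H \right)} = H + Q H^{2}$ ($V{\left(Q,H \right)} = Q H^{2} + H = H + Q H^{2}$)
$O{\left(V{\left(-5,3 \right)} \right)} - 720 = -6 - 720 = -726$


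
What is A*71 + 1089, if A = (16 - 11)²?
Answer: 2864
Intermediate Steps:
A = 25 (A = 5² = 25)
A*71 + 1089 = 25*71 + 1089 = 1775 + 1089 = 2864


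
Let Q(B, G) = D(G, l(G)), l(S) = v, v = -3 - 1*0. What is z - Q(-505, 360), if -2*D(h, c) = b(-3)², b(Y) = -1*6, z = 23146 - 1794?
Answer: 21370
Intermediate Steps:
z = 21352
b(Y) = -6
v = -3 (v = -3 + 0 = -3)
l(S) = -3
D(h, c) = -18 (D(h, c) = -½*(-6)² = -½*36 = -18)
Q(B, G) = -18
z - Q(-505, 360) = 21352 - 1*(-18) = 21352 + 18 = 21370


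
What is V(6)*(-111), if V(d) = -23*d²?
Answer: 91908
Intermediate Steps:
V(6)*(-111) = -23*6²*(-111) = -23*36*(-111) = -828*(-111) = 91908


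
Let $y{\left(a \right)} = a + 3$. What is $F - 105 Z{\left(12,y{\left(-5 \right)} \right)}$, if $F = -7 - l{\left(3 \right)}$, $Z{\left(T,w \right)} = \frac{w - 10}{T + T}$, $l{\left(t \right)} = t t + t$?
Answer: $\frac{67}{2} \approx 33.5$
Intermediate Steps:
$l{\left(t \right)} = t + t^{2}$ ($l{\left(t \right)} = t^{2} + t = t + t^{2}$)
$y{\left(a \right)} = 3 + a$
$Z{\left(T,w \right)} = \frac{-10 + w}{2 T}$
$F = -19$ ($F = -7 - 3 \left(1 + 3\right) = -7 - 3 \cdot 4 = -7 - 12 = -19$)
$F - 105 Z{\left(12,y{\left(-5 \right)} \right)} = -19 - 105 \frac{-10 + \left(3 - 5\right)}{2 \cdot 12} = -19 - 105 \cdot \frac{1}{2} \cdot \frac{1}{12} \left(-10 - 2\right) = -19 - 105 \cdot \frac{1}{2} \cdot \frac{1}{12} \left(-12\right) = -19 - - \frac{105}{2} = -19 + \frac{105}{2} = \frac{67}{2}$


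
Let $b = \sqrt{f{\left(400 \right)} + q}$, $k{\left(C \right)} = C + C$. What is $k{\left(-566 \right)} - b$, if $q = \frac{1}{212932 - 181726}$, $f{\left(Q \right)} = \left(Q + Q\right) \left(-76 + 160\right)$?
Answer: $-1132 - \frac{\sqrt{65440330130406}}{31206} \approx -1391.2$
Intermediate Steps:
$f{\left(Q \right)} = 168 Q$ ($f{\left(Q \right)} = 2 Q 84 = 168 Q$)
$k{\left(C \right)} = 2 C$
$q = \frac{1}{31206} \approx 3.2045 \cdot 10^{-5}$
$b = \frac{\sqrt{65440330130406}}{31206}$ ($b = \sqrt{168 \cdot 400 + \frac{1}{31206}} = \sqrt{67200 + \frac{1}{31206}} = \sqrt{\frac{2097043201}{31206}} = \frac{\sqrt{65440330130406}}{31206} \approx 259.23$)
$k{\left(-566 \right)} - b = 2 \left(-566\right) - \frac{\sqrt{65440330130406}}{31206} = -1132 - \frac{\sqrt{65440330130406}}{31206}$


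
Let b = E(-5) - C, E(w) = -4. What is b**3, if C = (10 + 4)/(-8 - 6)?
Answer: -27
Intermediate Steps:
C = -1 (C = 14/(-14) = 14*(-1/14) = -1)
b = -3 (b = -4 - 1*(-1) = -4 + 1 = -3)
b**3 = (-3)**3 = -27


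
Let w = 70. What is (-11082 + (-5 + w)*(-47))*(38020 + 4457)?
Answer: -600497349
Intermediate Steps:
(-11082 + (-5 + w)*(-47))*(38020 + 4457) = (-11082 + (-5 + 70)*(-47))*(38020 + 4457) = (-11082 + 65*(-47))*42477 = (-11082 - 3055)*42477 = -14137*42477 = -600497349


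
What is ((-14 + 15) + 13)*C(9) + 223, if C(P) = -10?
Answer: 83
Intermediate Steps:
((-14 + 15) + 13)*C(9) + 223 = ((-14 + 15) + 13)*(-10) + 223 = (1 + 13)*(-10) + 223 = 14*(-10) + 223 = -140 + 223 = 83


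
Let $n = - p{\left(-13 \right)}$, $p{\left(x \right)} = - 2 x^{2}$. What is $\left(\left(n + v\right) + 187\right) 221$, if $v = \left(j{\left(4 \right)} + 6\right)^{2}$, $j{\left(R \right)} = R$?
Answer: $138125$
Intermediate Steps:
$v = 100$ ($v = \left(4 + 6\right)^{2} = 10^{2} = 100$)
$n = 338$ ($n = - \left(-2\right) \left(-13\right)^{2} = - \left(-2\right) 169 = \left(-1\right) \left(-338\right) = 338$)
$\left(\left(n + v\right) + 187\right) 221 = \left(\left(338 + 100\right) + 187\right) 221 = \left(438 + 187\right) 221 = 625 \cdot 221 = 138125$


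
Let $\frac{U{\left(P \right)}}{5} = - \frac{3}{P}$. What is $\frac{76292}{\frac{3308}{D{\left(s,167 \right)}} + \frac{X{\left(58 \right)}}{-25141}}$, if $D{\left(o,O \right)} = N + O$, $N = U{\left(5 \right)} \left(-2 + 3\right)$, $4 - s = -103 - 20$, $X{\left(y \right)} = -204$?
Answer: $\frac{78640344052}{20799971} \approx 3780.8$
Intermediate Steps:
$U{\left(P \right)} = - \frac{15}{P}$ ($U{\left(P \right)} = 5 \left(- \frac{3}{P}\right) = - \frac{15}{P}$)
$s = 127$ ($s = 4 - \left(-103 - 20\right) = 4 - -123 = 4 + 123 = 127$)
$N = -3$ ($N = - \frac{15}{5} \left(-2 + 3\right) = \left(-15\right) \frac{1}{5} \cdot 1 = \left(-3\right) 1 = -3$)
$D{\left(o,O \right)} = -3 + O$
$\frac{76292}{\frac{3308}{D{\left(s,167 \right)}} + \frac{X{\left(58 \right)}}{-25141}} = \frac{76292}{\frac{3308}{-3 + 167} - \frac{204}{-25141}} = \frac{76292}{\frac{3308}{164} - - \frac{204}{25141}} = \frac{76292}{3308 \cdot \frac{1}{164} + \frac{204}{25141}} = \frac{76292}{\frac{827}{41} + \frac{204}{25141}} = \frac{76292}{\frac{20799971}{1030781}} = 76292 \cdot \frac{1030781}{20799971} = \frac{78640344052}{20799971}$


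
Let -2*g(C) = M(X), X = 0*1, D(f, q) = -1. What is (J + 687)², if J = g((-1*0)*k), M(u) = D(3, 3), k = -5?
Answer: 1890625/4 ≈ 4.7266e+5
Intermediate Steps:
X = 0
M(u) = -1
g(C) = ½ (g(C) = -½*(-1) = ½)
J = ½ ≈ 0.50000
(J + 687)² = (½ + 687)² = (1375/2)² = 1890625/4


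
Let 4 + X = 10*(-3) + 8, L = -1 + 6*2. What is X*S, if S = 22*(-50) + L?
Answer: 28314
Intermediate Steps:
L = 11 (L = -1 + 12 = 11)
X = -26 (X = -4 + (10*(-3) + 8) = -4 + (-30 + 8) = -4 - 22 = -26)
S = -1089 (S = 22*(-50) + 11 = -1100 + 11 = -1089)
X*S = -26*(-1089) = 28314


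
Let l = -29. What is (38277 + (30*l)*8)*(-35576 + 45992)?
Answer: 326197872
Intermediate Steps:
(38277 + (30*l)*8)*(-35576 + 45992) = (38277 + (30*(-29))*8)*(-35576 + 45992) = (38277 - 870*8)*10416 = (38277 - 6960)*10416 = 31317*10416 = 326197872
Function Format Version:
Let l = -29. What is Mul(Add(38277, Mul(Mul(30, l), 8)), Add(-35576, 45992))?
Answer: 326197872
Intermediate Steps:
Mul(Add(38277, Mul(Mul(30, l), 8)), Add(-35576, 45992)) = Mul(Add(38277, Mul(Mul(30, -29), 8)), Add(-35576, 45992)) = Mul(Add(38277, Mul(-870, 8)), 10416) = Mul(Add(38277, -6960), 10416) = Mul(31317, 10416) = 326197872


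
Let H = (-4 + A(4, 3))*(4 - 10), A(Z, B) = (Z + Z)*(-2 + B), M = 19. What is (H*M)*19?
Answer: -8664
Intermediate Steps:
A(Z, B) = 2*Z*(-2 + B) (A(Z, B) = (2*Z)*(-2 + B) = 2*Z*(-2 + B))
H = -24 (H = (-4 + 2*4*(-2 + 3))*(4 - 10) = (-4 + 2*4*1)*(-6) = (-4 + 8)*(-6) = 4*(-6) = -24)
(H*M)*19 = -24*19*19 = -456*19 = -8664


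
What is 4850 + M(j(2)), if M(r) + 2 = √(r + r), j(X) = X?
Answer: 4850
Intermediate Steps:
M(r) = -2 + √2*√r (M(r) = -2 + √(r + r) = -2 + √(2*r) = -2 + √2*√r)
4850 + M(j(2)) = 4850 + (-2 + √2*√2) = 4850 + (-2 + 2) = 4850 + 0 = 4850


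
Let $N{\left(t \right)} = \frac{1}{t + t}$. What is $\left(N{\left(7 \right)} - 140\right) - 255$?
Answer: $- \frac{5529}{14} \approx -394.93$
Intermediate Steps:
$N{\left(t \right)} = \frac{1}{2 t}$
$\left(N{\left(7 \right)} - 140\right) - 255 = \left(\frac{1}{2 \cdot 7} - 140\right) - 255 = \left(\frac{1}{2} \cdot \frac{1}{7} + \left(-157 + 17\right)\right) - 255 = \left(\frac{1}{14} - 140\right) - 255 = - \frac{1959}{14} - 255 = - \frac{5529}{14}$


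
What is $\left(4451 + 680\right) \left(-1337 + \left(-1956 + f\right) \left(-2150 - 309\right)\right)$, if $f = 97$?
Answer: $23448382664$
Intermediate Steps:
$\left(4451 + 680\right) \left(-1337 + \left(-1956 + f\right) \left(-2150 - 309\right)\right) = \left(4451 + 680\right) \left(-1337 + \left(-1956 + 97\right) \left(-2150 - 309\right)\right) = 5131 \left(-1337 - -4571281\right) = 5131 \left(-1337 + 4571281\right) = 5131 \cdot 4569944 = 23448382664$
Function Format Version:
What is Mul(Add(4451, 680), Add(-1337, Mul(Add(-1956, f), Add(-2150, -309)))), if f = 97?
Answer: 23448382664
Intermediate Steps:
Mul(Add(4451, 680), Add(-1337, Mul(Add(-1956, f), Add(-2150, -309)))) = Mul(Add(4451, 680), Add(-1337, Mul(Add(-1956, 97), Add(-2150, -309)))) = Mul(5131, Add(-1337, Mul(-1859, -2459))) = Mul(5131, Add(-1337, 4571281)) = Mul(5131, 4569944) = 23448382664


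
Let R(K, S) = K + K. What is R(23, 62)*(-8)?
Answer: -368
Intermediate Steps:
R(K, S) = 2*K
R(23, 62)*(-8) = (2*23)*(-8) = 46*(-8) = -368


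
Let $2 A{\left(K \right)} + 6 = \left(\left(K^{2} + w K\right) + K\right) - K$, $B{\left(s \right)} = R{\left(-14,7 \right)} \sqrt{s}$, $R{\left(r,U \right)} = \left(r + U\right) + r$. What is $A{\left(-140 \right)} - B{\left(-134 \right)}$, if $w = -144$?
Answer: $19877 + 21 i \sqrt{134} \approx 19877.0 + 243.09 i$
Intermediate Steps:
$R{\left(r,U \right)} = U + 2 r$ ($R{\left(r,U \right)} = \left(U + r\right) + r = U + 2 r$)
$B{\left(s \right)} = - 21 \sqrt{s}$ ($B{\left(s \right)} = \left(7 + 2 \left(-14\right)\right) \sqrt{s} = \left(7 - 28\right) \sqrt{s} = - 21 \sqrt{s}$)
$A{\left(K \right)} = -3 + \frac{K^{2}}{2} - 72 K$ ($A{\left(K \right)} = -3 + \frac{\left(\left(K^{2} - 144 K\right) + K\right) - K}{2} = -3 + \frac{\left(K^{2} - 143 K\right) - K}{2} = -3 + \frac{K^{2} - 144 K}{2} = -3 + \left(\frac{K^{2}}{2} - 72 K\right) = -3 + \frac{K^{2}}{2} - 72 K$)
$A{\left(-140 \right)} - B{\left(-134 \right)} = \left(-3 + \frac{\left(-140\right)^{2}}{2} - -10080\right) - - 21 \sqrt{-134} = \left(-3 + \frac{1}{2} \cdot 19600 + 10080\right) - - 21 i \sqrt{134} = \left(-3 + 9800 + 10080\right) - - 21 i \sqrt{134} = 19877 + 21 i \sqrt{134}$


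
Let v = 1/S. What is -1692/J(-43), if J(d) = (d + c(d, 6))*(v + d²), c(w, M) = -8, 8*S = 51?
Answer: 1692/94307 ≈ 0.017941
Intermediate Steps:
S = 51/8 (S = (⅛)*51 = 51/8 ≈ 6.3750)
v = 8/51 (v = 1/(51/8) = 8/51 ≈ 0.15686)
J(d) = (-8 + d)*(8/51 + d²) (J(d) = (d - 8)*(8/51 + d²) = (-8 + d)*(8/51 + d²))
-1692/J(-43) = -1692/(-64/51 + (-43)³ - 8*(-43)² + (8/51)*(-43)) = -1692/(-64/51 - 79507 - 8*1849 - 344/51) = -1692/(-64/51 - 79507 - 14792 - 344/51) = -1692/(-94307) = -1692*(-1/94307) = 1692/94307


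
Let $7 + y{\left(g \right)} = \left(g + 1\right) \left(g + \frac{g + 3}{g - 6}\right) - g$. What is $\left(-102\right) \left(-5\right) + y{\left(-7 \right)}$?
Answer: $\frac{7152}{13} \approx 550.15$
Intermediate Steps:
$y{\left(g \right)} = -7 - g + \left(1 + g\right) \left(g + \frac{3 + g}{-6 + g}\right)$ ($y{\left(g \right)} = -7 - \left(g - \left(g + 1\right) \left(g + \frac{g + 3}{g - 6}\right)\right) = -7 - \left(g - \left(1 + g\right) \left(g + \frac{3 + g}{-6 + g}\right)\right) = -7 - g + \left(1 + g\right) \left(g + \frac{3 + g}{-6 + g}\right)$)
$\left(-102\right) \left(-5\right) + y{\left(-7 \right)} = \left(-102\right) \left(-5\right) + \frac{45 + \left(-7\right)^{3} - 5 \left(-7\right)^{2} - -21}{-6 - 7} = 510 + \frac{45 - 343 - 245 + 21}{-13} = 510 - \frac{45 - 343 - 245 + 21}{13} = 510 - - \frac{522}{13} = 510 + \frac{522}{13} = \frac{7152}{13}$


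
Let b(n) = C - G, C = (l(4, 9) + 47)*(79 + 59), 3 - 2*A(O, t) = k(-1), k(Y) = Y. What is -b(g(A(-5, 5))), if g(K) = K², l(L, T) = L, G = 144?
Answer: -6894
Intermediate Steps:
A(O, t) = 2 (A(O, t) = 3/2 - ½*(-1) = 3/2 + ½ = 2)
C = 7038 (C = (4 + 47)*(79 + 59) = 51*138 = 7038)
b(n) = 6894 (b(n) = 7038 - 1*144 = 7038 - 144 = 6894)
-b(g(A(-5, 5))) = -1*6894 = -6894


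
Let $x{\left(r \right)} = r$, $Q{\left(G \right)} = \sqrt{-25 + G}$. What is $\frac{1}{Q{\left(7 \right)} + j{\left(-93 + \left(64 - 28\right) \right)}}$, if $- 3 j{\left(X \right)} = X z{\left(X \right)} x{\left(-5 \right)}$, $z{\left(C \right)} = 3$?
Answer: $- \frac{95}{27081} - \frac{i \sqrt{2}}{27081} \approx -0.003508 - 5.2222 \cdot 10^{-5} i$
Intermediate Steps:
$j{\left(X \right)} = 5 X$ ($j{\left(X \right)} = - \frac{X 3 \left(-5\right)}{3} = - \frac{3 X \left(-5\right)}{3} = - \frac{\left(-15\right) X}{3} = 5 X$)
$\frac{1}{Q{\left(7 \right)} + j{\left(-93 + \left(64 - 28\right) \right)}} = \frac{1}{\sqrt{-25 + 7} + 5 \left(-93 + \left(64 - 28\right)\right)} = \frac{1}{\sqrt{-18} + 5 \left(-93 + \left(64 - 28\right)\right)} = \frac{1}{3 i \sqrt{2} + 5 \left(-93 + 36\right)} = \frac{1}{3 i \sqrt{2} + 5 \left(-57\right)} = \frac{1}{3 i \sqrt{2} - 285} = \frac{1}{-285 + 3 i \sqrt{2}}$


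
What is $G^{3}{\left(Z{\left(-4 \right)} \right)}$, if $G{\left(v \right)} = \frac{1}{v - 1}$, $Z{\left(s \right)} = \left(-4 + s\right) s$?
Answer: $\frac{1}{29791} \approx 3.3567 \cdot 10^{-5}$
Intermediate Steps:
$Z{\left(s \right)} = s \left(-4 + s\right)$
$G{\left(v \right)} = \frac{1}{-1 + v}$
$G^{3}{\left(Z{\left(-4 \right)} \right)} = \left(\frac{1}{-1 - 4 \left(-4 - 4\right)}\right)^{3} = \left(\frac{1}{-1 - -32}\right)^{3} = \left(\frac{1}{-1 + 32}\right)^{3} = \left(\frac{1}{31}\right)^{3} = \frac{1}{29791}$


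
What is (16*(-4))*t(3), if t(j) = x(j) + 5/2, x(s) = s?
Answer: -352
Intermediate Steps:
t(j) = 5/2 + j (t(j) = j + 5/2 = 5/2 + j)
(16*(-4))*t(3) = (16*(-4))*(5/2 + 3) = -64*11/2 = -352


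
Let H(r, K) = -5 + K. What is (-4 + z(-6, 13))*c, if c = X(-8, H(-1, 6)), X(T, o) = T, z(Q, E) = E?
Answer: -72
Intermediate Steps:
c = -8
(-4 + z(-6, 13))*c = (-4 + 13)*(-8) = 9*(-8) = -72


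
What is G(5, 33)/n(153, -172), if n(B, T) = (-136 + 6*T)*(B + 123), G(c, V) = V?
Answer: -11/107456 ≈ -0.00010237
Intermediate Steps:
n(B, T) = (-136 + 6*T)*(123 + B)
G(5, 33)/n(153, -172) = 33/(-16728 - 136*153 + 738*(-172) + 6*153*(-172)) = 33/(-16728 - 20808 - 126936 - 157896) = 33/(-322368) = 33*(-1/322368) = -11/107456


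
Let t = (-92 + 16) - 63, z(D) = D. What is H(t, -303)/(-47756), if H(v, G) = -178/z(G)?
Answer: -89/7235034 ≈ -1.2301e-5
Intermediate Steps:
t = -139 (t = -76 - 63 = -139)
H(v, G) = -178/G
H(t, -303)/(-47756) = -178/(-303)/(-47756) = -178*(-1/303)*(-1/47756) = (178/303)*(-1/47756) = -89/7235034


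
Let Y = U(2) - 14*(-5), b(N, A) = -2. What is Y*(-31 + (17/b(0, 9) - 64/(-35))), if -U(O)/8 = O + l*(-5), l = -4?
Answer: 139761/35 ≈ 3993.2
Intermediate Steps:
U(O) = -160 - 8*O (U(O) = -8*(O - 4*(-5)) = -8*(O + 20) = -8*(20 + O) = -160 - 8*O)
Y = -106 (Y = (-160 - 8*2) - 14*(-5) = (-160 - 16) - 1*(-70) = -176 + 70 = -106)
Y*(-31 + (17/b(0, 9) - 64/(-35))) = -106*(-31 + (17/(-2) - 64/(-35))) = -106*(-31 + (17*(-1/2) - 64*(-1/35))) = -106*(-31 + (-17/2 + 64/35)) = -106*(-31 - 467/70) = -106*(-2637/70) = 139761/35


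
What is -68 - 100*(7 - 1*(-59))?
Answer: -6668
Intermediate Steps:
-68 - 100*(7 - 1*(-59)) = -68 - 100*(7 + 59) = -68 - 100*66 = -68 - 6600 = -6668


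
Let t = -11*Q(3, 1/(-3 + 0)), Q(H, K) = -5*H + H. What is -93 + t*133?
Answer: 17463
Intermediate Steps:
Q(H, K) = -4*H
t = 132 (t = -(-44)*3 = -11*(-12) = 132)
-93 + t*133 = -93 + 132*133 = -93 + 17556 = 17463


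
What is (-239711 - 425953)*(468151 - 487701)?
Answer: 13013731200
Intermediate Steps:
(-239711 - 425953)*(468151 - 487701) = -665664*(-19550) = 13013731200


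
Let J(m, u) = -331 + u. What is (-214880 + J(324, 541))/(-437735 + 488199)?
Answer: -107335/25232 ≈ -4.2539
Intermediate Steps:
(-214880 + J(324, 541))/(-437735 + 488199) = (-214880 + (-331 + 541))/(-437735 + 488199) = (-214880 + 210)/50464 = -214670*1/50464 = -107335/25232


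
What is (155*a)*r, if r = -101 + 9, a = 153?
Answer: -2181780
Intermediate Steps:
r = -92
(155*a)*r = (155*153)*(-92) = 23715*(-92) = -2181780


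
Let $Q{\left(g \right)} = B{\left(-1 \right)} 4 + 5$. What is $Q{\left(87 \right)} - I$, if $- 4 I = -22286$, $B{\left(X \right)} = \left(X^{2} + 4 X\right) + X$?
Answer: $- \frac{11165}{2} \approx -5582.5$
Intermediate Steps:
$B{\left(X \right)} = X^{2} + 5 X$
$I = \frac{11143}{2}$ ($I = \left(- \frac{1}{4}\right) \left(-22286\right) = \frac{11143}{2} \approx 5571.5$)
$Q{\left(g \right)} = -11$ ($Q{\left(g \right)} = - (5 - 1) 4 + 5 = \left(-1\right) 4 \cdot 4 + 5 = \left(-4\right) 4 + 5 = -16 + 5 = -11$)
$Q{\left(87 \right)} - I = -11 - \frac{11143}{2} = - \frac{11165}{2}$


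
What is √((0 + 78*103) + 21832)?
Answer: √29866 ≈ 172.82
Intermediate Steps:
√((0 + 78*103) + 21832) = √((0 + 8034) + 21832) = √(8034 + 21832) = √29866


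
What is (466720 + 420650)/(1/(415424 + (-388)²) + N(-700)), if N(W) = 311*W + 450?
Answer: -502223024160/122956547999 ≈ -4.0846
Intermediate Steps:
N(W) = 450 + 311*W
(466720 + 420650)/(1/(415424 + (-388)²) + N(-700)) = (466720 + 420650)/(1/(415424 + (-388)²) + (450 + 311*(-700))) = 887370/(1/(415424 + 150544) + (450 - 217700)) = 887370/(1/565968 - 217250) = 887370/(-122956547999/565968) = 887370*(-565968/122956547999) = -502223024160/122956547999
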